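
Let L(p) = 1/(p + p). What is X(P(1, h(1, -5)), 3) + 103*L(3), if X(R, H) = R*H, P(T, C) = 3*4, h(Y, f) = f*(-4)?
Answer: 319/6 ≈ 53.167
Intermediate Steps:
h(Y, f) = -4*f
P(T, C) = 12
L(p) = 1/(2*p)
X(R, H) = H*R
X(P(1, h(1, -5)), 3) + 103*L(3) = 3*12 + 103*((½)/3) = 36 + 103*((½)*(⅓)) = 36 + 103*(⅙) = 36 + 103/6 = 319/6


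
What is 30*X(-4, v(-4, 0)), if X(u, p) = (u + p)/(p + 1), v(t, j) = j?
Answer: -120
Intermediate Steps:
X(u, p) = (p + u)/(1 + p)
30*X(-4, v(-4, 0)) = 30*((0 - 4)/(1 + 0)) = 30*(-4/1) = 30*(1*(-4)) = 30*(-4) = -120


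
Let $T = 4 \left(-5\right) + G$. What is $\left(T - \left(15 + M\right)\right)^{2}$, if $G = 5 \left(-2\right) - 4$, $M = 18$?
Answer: $4489$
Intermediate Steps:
$G = -14$ ($G = -10 - 4 = -14$)
$T = -34$ ($T = 4 \left(-5\right) - 14 = -20 - 14 = -34$)
$\left(T - \left(15 + M\right)\right)^{2} = \left(-34 - 33\right)^{2} = \left(-67\right)^{2} = 4489$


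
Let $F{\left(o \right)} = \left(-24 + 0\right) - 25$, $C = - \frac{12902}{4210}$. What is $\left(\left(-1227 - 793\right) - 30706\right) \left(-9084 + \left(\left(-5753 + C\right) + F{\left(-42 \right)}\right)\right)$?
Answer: $\frac{1025681307206}{2105} \approx 4.8726 \cdot 10^{8}$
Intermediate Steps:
$C = - \frac{6451}{2105}$ ($C = \left(-12902\right) \frac{1}{4210} = - \frac{6451}{2105} \approx -3.0646$)
$F{\left(o \right)} = -49$ ($F{\left(o \right)} = -24 - 25 = -49$)
$\left(\left(-1227 - 793\right) - 30706\right) \left(-9084 + \left(\left(-5753 + C\right) + F{\left(-42 \right)}\right)\right) = \left(\left(-1227 - 793\right) - 30706\right) \left(-9084 - \frac{12219661}{2105}\right) = \left(-2020 - 30706\right) \left(-9084 - \frac{12219661}{2105}\right) = - 32726 \left(-9084 - \frac{12219661}{2105}\right) = \left(-32726\right) \left(- \frac{31341481}{2105}\right) = \frac{1025681307206}{2105}$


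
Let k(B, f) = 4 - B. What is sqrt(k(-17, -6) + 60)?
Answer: 9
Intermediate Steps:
sqrt(k(-17, -6) + 60) = sqrt((4 - 1*(-17)) + 60) = sqrt((4 + 17) + 60) = sqrt(21 + 60) = sqrt(81) = 9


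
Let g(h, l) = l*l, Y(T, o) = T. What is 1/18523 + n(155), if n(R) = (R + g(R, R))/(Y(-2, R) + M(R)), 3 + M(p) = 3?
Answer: -223943069/18523 ≈ -12090.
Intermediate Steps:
g(h, l) = l²
M(p) = 0 (M(p) = -3 + 3 = 0)
n(R) = -R/2 - R²/2 (n(R) = (R + R²)/(-2 + 0) = (R + R²)/(-2) = (R + R²)*(-½) = -R/2 - R²/2)
1/18523 + n(155) = 1/18523 + (½)*155*(-1 - 1*155) = 1/18523 + (½)*155*(-1 - 155) = 1/18523 + (½)*155*(-156) = 1/18523 - 12090 = -223943069/18523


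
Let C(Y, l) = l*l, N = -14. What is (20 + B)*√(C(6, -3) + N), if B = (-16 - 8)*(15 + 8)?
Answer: -532*I*√5 ≈ -1189.6*I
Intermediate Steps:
C(Y, l) = l²
B = -552 (B = -24*23 = -552)
(20 + B)*√(C(6, -3) + N) = (20 - 552)*√((-3)² - 14) = -532*√(9 - 14) = -532*I*√5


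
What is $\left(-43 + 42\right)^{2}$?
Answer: $1$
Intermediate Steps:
$\left(-43 + 42\right)^{2} = \left(-1\right)^{2} = 1$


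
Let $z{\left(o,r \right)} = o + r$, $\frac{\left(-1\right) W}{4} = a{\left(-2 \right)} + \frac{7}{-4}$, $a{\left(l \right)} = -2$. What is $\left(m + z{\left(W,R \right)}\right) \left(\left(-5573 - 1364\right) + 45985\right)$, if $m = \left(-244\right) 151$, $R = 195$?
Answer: $-1430484432$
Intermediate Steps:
$W = 15$ ($W = - 4 \left(-2 + \frac{7}{-4}\right) = - 4 \left(-2 + 7 \left(- \frac{1}{4}\right)\right) = - 4 \left(-2 - \frac{7}{4}\right) = \left(-4\right) \left(- \frac{15}{4}\right) = 15$)
$m = -36844$
$\left(m + z{\left(W,R \right)}\right) \left(\left(-5573 - 1364\right) + 45985\right) = \left(-36844 + \left(15 + 195\right)\right) \left(\left(-5573 - 1364\right) + 45985\right) = \left(-36844 + 210\right) \left(\left(-5573 - 1364\right) + 45985\right) = - 36634 \left(-6937 + 45985\right) = \left(-36634\right) 39048 = -1430484432$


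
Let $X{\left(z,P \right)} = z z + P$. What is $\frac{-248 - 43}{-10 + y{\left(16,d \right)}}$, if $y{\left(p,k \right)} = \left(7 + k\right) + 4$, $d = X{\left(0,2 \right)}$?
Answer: $-97$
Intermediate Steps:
$X{\left(z,P \right)} = P + z^{2}$ ($X{\left(z,P \right)} = z^{2} + P = P + z^{2}$)
$d = 2$ ($d = 2 + 0^{2} = 2 + 0 = 2$)
$y{\left(p,k \right)} = 11 + k$
$\frac{-248 - 43}{-10 + y{\left(16,d \right)}} = \frac{-248 - 43}{-10 + \left(11 + 2\right)} = - \frac{291}{-10 + 13} = - \frac{291}{3} = \left(-291\right) \frac{1}{3} = -97$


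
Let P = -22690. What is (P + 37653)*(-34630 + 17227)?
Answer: -260401089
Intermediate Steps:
(P + 37653)*(-34630 + 17227) = (-22690 + 37653)*(-34630 + 17227) = 14963*(-17403) = -260401089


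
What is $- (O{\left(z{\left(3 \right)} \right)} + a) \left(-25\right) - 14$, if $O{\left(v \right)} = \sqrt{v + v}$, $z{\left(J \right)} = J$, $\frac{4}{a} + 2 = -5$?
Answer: $- \frac{198}{7} + 25 \sqrt{6} \approx 32.952$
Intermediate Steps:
$a = - \frac{4}{7}$ ($a = \frac{4}{-2 - 5} = \frac{4}{-7} = 4 \left(- \frac{1}{7}\right) = - \frac{4}{7} \approx -0.57143$)
$O{\left(v \right)} = \sqrt{2} \sqrt{v}$ ($O{\left(v \right)} = \sqrt{2 v} = \sqrt{2} \sqrt{v}$)
$- (O{\left(z{\left(3 \right)} \right)} + a) \left(-25\right) - 14 = - (\sqrt{2} \sqrt{3} - \frac{4}{7}) \left(-25\right) - 14 = - (\sqrt{6} - \frac{4}{7}) \left(-25\right) - 14 = - (- \frac{4}{7} + \sqrt{6}) \left(-25\right) - 14 = \left(\frac{4}{7} - \sqrt{6}\right) \left(-25\right) - 14 = \left(- \frac{100}{7} + 25 \sqrt{6}\right) - 14 = - \frac{198}{7} + 25 \sqrt{6}$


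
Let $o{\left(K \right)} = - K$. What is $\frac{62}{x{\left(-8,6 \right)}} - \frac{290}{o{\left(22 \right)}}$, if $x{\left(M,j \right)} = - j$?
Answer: $\frac{94}{33} \approx 2.8485$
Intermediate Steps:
$\frac{62}{x{\left(-8,6 \right)}} - \frac{290}{o{\left(22 \right)}} = \frac{62}{\left(-1\right) 6} - \frac{290}{\left(-1\right) 22} = \frac{62}{-6} - \frac{290}{-22} = 62 \left(- \frac{1}{6}\right) - - \frac{145}{11} = - \frac{31}{3} + \frac{145}{11} = \frac{94}{33}$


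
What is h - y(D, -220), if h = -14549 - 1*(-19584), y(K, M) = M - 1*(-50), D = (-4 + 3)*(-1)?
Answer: 5205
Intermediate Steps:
D = 1 (D = -1*(-1) = 1)
y(K, M) = 50 + M (y(K, M) = M + 50 = 50 + M)
h = 5035 (h = -14549 + 19584 = 5035)
h - y(D, -220) = 5035 - (50 - 220) = 5035 - 1*(-170) = 5035 + 170 = 5205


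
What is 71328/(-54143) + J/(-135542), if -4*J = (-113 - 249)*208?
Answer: -5343563804/3669325253 ≈ -1.4563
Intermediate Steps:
J = 18824 (J = -(-113 - 249)*208/4 = -(-181)*208/2 = -1/4*(-75296) = 18824)
71328/(-54143) + J/(-135542) = 71328/(-54143) + 18824/(-135542) = 71328*(-1/54143) + 18824*(-1/135542) = -71328/54143 - 9412/67771 = -5343563804/3669325253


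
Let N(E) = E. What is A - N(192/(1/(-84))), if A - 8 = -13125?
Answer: 3011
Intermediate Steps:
A = -13117 (A = 8 - 13125 = -13117)
A - N(192/(1/(-84))) = -13117 - 192/(1/(-84)) = -13117 - 192/(-1/84) = -13117 - 192*(-84) = -13117 - 1*(-16128) = -13117 + 16128 = 3011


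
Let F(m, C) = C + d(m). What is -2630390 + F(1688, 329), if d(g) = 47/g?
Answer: -4439542921/1688 ≈ -2.6301e+6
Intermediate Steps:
F(m, C) = C + 47/m
-2630390 + F(1688, 329) = -2630390 + (329 + 47/1688) = -2630390 + 555399/1688 = -4439542921/1688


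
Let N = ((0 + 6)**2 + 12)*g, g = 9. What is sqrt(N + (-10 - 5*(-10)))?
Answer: 2*sqrt(118) ≈ 21.726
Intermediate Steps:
N = 432 (N = ((0 + 6)**2 + 12)*9 = (6**2 + 12)*9 = (36 + 12)*9 = 48*9 = 432)
sqrt(N + (-10 - 5*(-10))) = sqrt(432 + (-10 - 5*(-10))) = sqrt(432 + (-10 + 50)) = sqrt(432 + 40) = sqrt(472) = 2*sqrt(118)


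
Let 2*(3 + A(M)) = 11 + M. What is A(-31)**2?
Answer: 169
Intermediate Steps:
A(M) = 5/2 + M/2 (A(M) = -3 + (11 + M)/2 = -3 + (11/2 + M/2) = 5/2 + M/2)
A(-31)**2 = (5/2 + (1/2)*(-31))**2 = (5/2 - 31/2)**2 = (-13)**2 = 169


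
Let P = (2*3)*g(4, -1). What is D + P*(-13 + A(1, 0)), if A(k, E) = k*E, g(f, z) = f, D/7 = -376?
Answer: -2944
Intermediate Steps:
D = -2632 (D = 7*(-376) = -2632)
A(k, E) = E*k
P = 24 (P = (2*3)*4 = 6*4 = 24)
D + P*(-13 + A(1, 0)) = -2632 + 24*(-13 + 0*1) = -2632 + 24*(-13 + 0) = -2632 + 24*(-13) = -2632 - 312 = -2944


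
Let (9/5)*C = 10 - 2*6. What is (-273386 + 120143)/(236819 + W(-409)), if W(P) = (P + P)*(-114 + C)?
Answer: -1379187/2978819 ≈ -0.46300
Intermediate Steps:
C = -10/9 (C = 5*(10 - 2*6)/9 = 5*(10 - 12)/9 = (5/9)*(-2) = -10/9 ≈ -1.1111)
W(P) = -2072*P/9 (W(P) = (P + P)*(-114 - 10/9) = (2*P)*(-1036/9) = -2072*P/9)
(-273386 + 120143)/(236819 + W(-409)) = (-273386 + 120143)/(236819 - 2072/9*(-409)) = -153243/(236819 + 847448/9) = -153243/2978819/9 = -153243*9/2978819 = -1379187/2978819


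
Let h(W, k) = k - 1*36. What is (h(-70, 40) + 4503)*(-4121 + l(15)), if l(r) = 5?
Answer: -18550812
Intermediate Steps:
h(W, k) = -36 + k (h(W, k) = k - 36 = -36 + k)
(h(-70, 40) + 4503)*(-4121 + l(15)) = ((-36 + 40) + 4503)*(-4121 + 5) = (4 + 4503)*(-4116) = 4507*(-4116) = -18550812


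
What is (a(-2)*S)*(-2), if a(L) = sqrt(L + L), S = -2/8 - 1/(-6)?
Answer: I/3 ≈ 0.33333*I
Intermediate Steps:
S = -1/12 (S = -2*1/8 - 1*(-1/6) = -1/4 + 1/6 = -1/12 ≈ -0.083333)
a(L) = sqrt(2)*sqrt(L) (a(L) = sqrt(2*L) = sqrt(2)*sqrt(L))
(a(-2)*S)*(-2) = ((sqrt(2)*sqrt(-2))*(-1/12))*(-2) = ((sqrt(2)*(I*sqrt(2)))*(-1/12))*(-2) = ((2*I)*(-1/12))*(-2) = -I/6*(-2) = I/3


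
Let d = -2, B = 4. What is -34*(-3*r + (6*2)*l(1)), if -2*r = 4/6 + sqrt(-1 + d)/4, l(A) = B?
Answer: -1666 - 51*I*sqrt(3)/4 ≈ -1666.0 - 22.084*I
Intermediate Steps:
l(A) = 4
r = -1/3 - I*sqrt(3)/8 (r = -(4/6 + sqrt(-1 - 2)/4)/2 = -(4*(1/6) + sqrt(-3)*(1/4))/2 = -(2/3 + (I*sqrt(3))*(1/4))/2 = -(2/3 + I*sqrt(3)/4)/2 = -1/3 - I*sqrt(3)/8 ≈ -0.33333 - 0.21651*I)
-34*(-3*r + (6*2)*l(1)) = -34*(-3*(-1/3 - I*sqrt(3)/8) + (6*2)*4) = -34*((1 + 3*I*sqrt(3)/8) + 12*4) = -34*((1 + 3*I*sqrt(3)/8) + 48) = -34*(49 + 3*I*sqrt(3)/8) = -1666 - 51*I*sqrt(3)/4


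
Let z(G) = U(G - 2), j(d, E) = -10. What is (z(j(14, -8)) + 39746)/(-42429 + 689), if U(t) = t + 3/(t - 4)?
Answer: -635741/667840 ≈ -0.95194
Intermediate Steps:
U(t) = t + 3/(-4 + t)
z(G) = (11 + (-2 + G)**2 - 4*G)/(-6 + G) (z(G) = (3 + (G - 2)**2 - 4*(G - 2))/(-4 + (G - 2)) = (3 + (-2 + G)**2 - 4*(-2 + G))/(-4 + (-2 + G)) = (3 + (-2 + G)**2 + (8 - 4*G))/(-6 + G) = (11 + (-2 + G)**2 - 4*G)/(-6 + G))
(z(j(14, -8)) + 39746)/(-42429 + 689) = ((15 + (-10)**2 - 8*(-10))/(-6 - 10) + 39746)/(-42429 + 689) = ((15 + 100 + 80)/(-16) + 39746)/(-41740) = (-1/16*195 + 39746)*(-1/41740) = (-195/16 + 39746)*(-1/41740) = (635741/16)*(-1/41740) = -635741/667840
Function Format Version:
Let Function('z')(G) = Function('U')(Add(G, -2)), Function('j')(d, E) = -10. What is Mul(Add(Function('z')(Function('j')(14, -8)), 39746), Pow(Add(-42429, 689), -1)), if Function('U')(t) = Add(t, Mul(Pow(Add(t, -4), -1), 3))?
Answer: Rational(-635741, 667840) ≈ -0.95194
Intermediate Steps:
Function('U')(t) = Add(t, Mul(3, Pow(Add(-4, t), -1))) (Function('U')(t) = Add(t, Mul(Pow(Add(-4, t), -1), 3)) = Add(t, Mul(3, Pow(Add(-4, t), -1))))
Function('z')(G) = Mul(Pow(Add(-6, G), -1), Add(11, Pow(Add(-2, G), 2), Mul(-4, G))) (Function('z')(G) = Mul(Pow(Add(-4, Add(G, -2)), -1), Add(3, Pow(Add(G, -2), 2), Mul(-4, Add(G, -2)))) = Mul(Pow(Add(-4, Add(-2, G)), -1), Add(3, Pow(Add(-2, G), 2), Mul(-4, Add(-2, G)))) = Mul(Pow(Add(-6, G), -1), Add(3, Pow(Add(-2, G), 2), Add(8, Mul(-4, G)))) = Mul(Pow(Add(-6, G), -1), Add(11, Pow(Add(-2, G), 2), Mul(-4, G))))
Mul(Add(Function('z')(Function('j')(14, -8)), 39746), Pow(Add(-42429, 689), -1)) = Mul(Add(Mul(Pow(Add(-6, -10), -1), Add(15, Pow(-10, 2), Mul(-8, -10))), 39746), Pow(Add(-42429, 689), -1)) = Mul(Add(Mul(Pow(-16, -1), Add(15, 100, 80)), 39746), Pow(-41740, -1)) = Mul(Add(Mul(Rational(-1, 16), 195), 39746), Rational(-1, 41740)) = Mul(Add(Rational(-195, 16), 39746), Rational(-1, 41740)) = Mul(Rational(635741, 16), Rational(-1, 41740)) = Rational(-635741, 667840)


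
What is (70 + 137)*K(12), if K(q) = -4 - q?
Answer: -3312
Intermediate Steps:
(70 + 137)*K(12) = (70 + 137)*(-4 - 1*12) = 207*(-4 - 12) = 207*(-16) = -3312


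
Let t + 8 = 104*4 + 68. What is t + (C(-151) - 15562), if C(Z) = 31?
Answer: -15055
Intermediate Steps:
t = 476 (t = -8 + (104*4 + 68) = -8 + (416 + 68) = -8 + 484 = 476)
t + (C(-151) - 15562) = 476 + (31 - 15562) = 476 - 15531 = -15055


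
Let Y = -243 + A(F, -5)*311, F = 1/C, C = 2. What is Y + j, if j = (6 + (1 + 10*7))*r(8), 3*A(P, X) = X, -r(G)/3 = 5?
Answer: -5749/3 ≈ -1916.3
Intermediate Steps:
r(G) = -15 (r(G) = -3*5 = -15)
F = 1/2 ≈ 0.50000
A(P, X) = X/3
Y = -2284/3 (Y = -243 + ((1/3)*(-5))*311 = -243 - 5/3*311 = -243 - 1555/3 = -2284/3 ≈ -761.33)
j = -1155 (j = (6 + (1 + 10*7))*(-15) = (6 + (1 + 70))*(-15) = (6 + 71)*(-15) = 77*(-15) = -1155)
Y + j = -2284/3 - 1155 = -5749/3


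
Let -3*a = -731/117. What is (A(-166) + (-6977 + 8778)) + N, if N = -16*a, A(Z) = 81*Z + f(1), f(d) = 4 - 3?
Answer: -4098740/351 ≈ -11677.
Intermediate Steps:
a = 731/351 (a = -(-731)/(3*117) = -⅓*(-731/117) = 731/351 ≈ 2.0826)
f(d) = 1
A(Z) = 1 + 81*Z (A(Z) = 81*Z + 1 = 1 + 81*Z)
N = -11696/351 (N = -16*731/351 = -11696/351 ≈ -33.322)
(A(-166) + (-6977 + 8778)) + N = ((1 + 81*(-166)) + (-6977 + 8778)) - 11696/351 = ((1 - 13446) + 1801) - 11696/351 = (-13445 + 1801) - 11696/351 = -11644 - 11696/351 = -4098740/351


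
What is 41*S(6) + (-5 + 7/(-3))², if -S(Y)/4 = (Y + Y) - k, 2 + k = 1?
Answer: -18704/9 ≈ -2078.2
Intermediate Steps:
k = -1 (k = -2 + 1 = -1)
S(Y) = -4 - 8*Y (S(Y) = -4*((Y + Y) - 1*(-1)) = -4*(2*Y + 1) = -4*(1 + 2*Y) = -4 - 8*Y)
41*S(6) + (-5 + 7/(-3))² = 41*(-4 - 8*6) + (-5 + 7/(-3))² = 41*(-4 - 48) + (-5 + 7*(-⅓))² = 41*(-52) + (-5 - 7/3)² = -2132 + (-22/3)² = -2132 + 484/9 = -18704/9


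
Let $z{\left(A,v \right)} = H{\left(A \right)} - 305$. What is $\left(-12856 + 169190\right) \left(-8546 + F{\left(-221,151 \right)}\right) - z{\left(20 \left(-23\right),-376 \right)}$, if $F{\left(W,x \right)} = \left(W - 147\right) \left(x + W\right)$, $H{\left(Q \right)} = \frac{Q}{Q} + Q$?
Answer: $2691134240$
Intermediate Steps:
$H{\left(Q \right)} = 1 + Q$
$F{\left(W,x \right)} = \left(-147 + W\right) \left(W + x\right)$
$z{\left(A,v \right)} = -304 + A$ ($z{\left(A,v \right)} = \left(1 + A\right) - 305 = -304 + A$)
$\left(-12856 + 169190\right) \left(-8546 + F{\left(-221,151 \right)}\right) - z{\left(20 \left(-23\right),-376 \right)} = \left(-12856 + 169190\right) \left(-8546 - \left(23081 - 48841\right)\right) - \left(-304 + 20 \left(-23\right)\right) = 156334 \left(-8546 + \left(48841 + 32487 - 22197 - 33371\right)\right) - \left(-304 - 460\right) = 156334 \left(-8546 + 25760\right) - -764 = 156334 \cdot 17214 + 764 = 2691133476 + 764 = 2691134240$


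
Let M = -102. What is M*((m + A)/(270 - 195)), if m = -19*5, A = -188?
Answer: 9622/25 ≈ 384.88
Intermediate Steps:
m = -95
M*((m + A)/(270 - 195)) = -102*(-95 - 188)/(270 - 195) = -(-28866)/75 = -102*(-283/75) = 9622/25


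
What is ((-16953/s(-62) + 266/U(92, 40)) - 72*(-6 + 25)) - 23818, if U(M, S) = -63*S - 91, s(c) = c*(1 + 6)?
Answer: -4070853075/161882 ≈ -25147.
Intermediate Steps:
s(c) = 7*c (s(c) = c*7 = 7*c)
U(M, S) = -91 - 63*S
((-16953/s(-62) + 266/U(92, 40)) - 72*(-6 + 25)) - 23818 = ((-16953/(7*(-62)) + 266/(-91 - 63*40)) - 72*(-6 + 25)) - 23818 = ((-16953/(-434) + 266/(-91 - 2520)) - 72*19) - 23818 = ((-16953*(-1/434) + 266/(-2611)) - 1368) - 23818 = ((16953/434 + 266*(-1/2611)) - 1368) - 23818 = ((16953/434 - 38/373) - 1368) - 23818 = (6306977/161882 - 1368) - 23818 = -215147599/161882 - 23818 = -4070853075/161882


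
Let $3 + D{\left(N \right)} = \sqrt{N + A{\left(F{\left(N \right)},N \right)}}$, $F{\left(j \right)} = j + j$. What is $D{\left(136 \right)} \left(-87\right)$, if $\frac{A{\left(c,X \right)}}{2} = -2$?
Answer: $261 - 174 \sqrt{33} \approx -738.55$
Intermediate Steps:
$F{\left(j \right)} = 2 j$
$A{\left(c,X \right)} = -4$ ($A{\left(c,X \right)} = 2 \left(-2\right) = -4$)
$D{\left(N \right)} = -3 + \sqrt{-4 + N}$ ($D{\left(N \right)} = -3 + \sqrt{N - 4} = -3 + \sqrt{-4 + N}$)
$D{\left(136 \right)} \left(-87\right) = \left(-3 + \sqrt{-4 + 136}\right) \left(-87\right) = \left(-3 + \sqrt{132}\right) \left(-87\right) = \left(-3 + 2 \sqrt{33}\right) \left(-87\right) = 261 - 174 \sqrt{33}$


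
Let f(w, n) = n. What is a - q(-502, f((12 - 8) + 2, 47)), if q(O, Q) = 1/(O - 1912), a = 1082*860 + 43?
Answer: 2246379083/2414 ≈ 9.3056e+5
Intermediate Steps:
a = 930563 (a = 930520 + 43 = 930563)
q(O, Q) = 1/(-1912 + O)
a - q(-502, f((12 - 8) + 2, 47)) = 930563 - 1/(-1912 - 502) = 930563 - 1/(-2414) = 930563 - 1*(-1/2414) = 930563 + 1/2414 = 2246379083/2414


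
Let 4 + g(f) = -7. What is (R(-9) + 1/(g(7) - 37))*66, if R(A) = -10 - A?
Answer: -539/8 ≈ -67.375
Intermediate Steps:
g(f) = -11 (g(f) = -4 - 7 = -11)
(R(-9) + 1/(g(7) - 37))*66 = ((-10 - 1*(-9)) + 1/(-11 - 37))*66 = ((-10 + 9) + 1/(-48))*66 = (-1 - 1/48)*66 = -49/48*66 = -539/8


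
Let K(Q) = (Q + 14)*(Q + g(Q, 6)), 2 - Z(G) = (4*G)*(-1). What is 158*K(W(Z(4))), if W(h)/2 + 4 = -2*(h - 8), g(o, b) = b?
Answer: 225624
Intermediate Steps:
Z(G) = 2 + 4*G (Z(G) = 2 - 4*G*(-1) = 2 - (-4)*G = 2 + 4*G)
W(h) = 24 - 4*h (W(h) = -8 + 2*(-2*(h - 8)) = -8 + 2*(-2*(-8 + h)) = -8 + 2*(16 - 2*h) = -8 + (32 - 4*h) = 24 - 4*h)
K(Q) = (6 + Q)*(14 + Q) (K(Q) = (Q + 14)*(Q + 6) = (14 + Q)*(6 + Q) = (6 + Q)*(14 + Q))
158*K(W(Z(4))) = 158*(84 + (24 - 4*(2 + 4*4))**2 + 20*(24 - 4*(2 + 4*4))) = 158*(84 + (24 - 4*(2 + 16))**2 + 20*(24 - 4*(2 + 16))) = 158*(84 + (24 - 4*18)**2 + 20*(24 - 4*18)) = 158*(84 + (24 - 72)**2 + 20*(24 - 72)) = 158*(84 + (-48)**2 + 20*(-48)) = 158*(84 + 2304 - 960) = 158*1428 = 225624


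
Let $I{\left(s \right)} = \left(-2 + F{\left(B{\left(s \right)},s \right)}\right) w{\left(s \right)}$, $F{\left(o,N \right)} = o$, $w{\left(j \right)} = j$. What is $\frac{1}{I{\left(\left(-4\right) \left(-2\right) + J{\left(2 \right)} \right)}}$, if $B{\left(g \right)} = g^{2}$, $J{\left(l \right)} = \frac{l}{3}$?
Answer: $\frac{27}{17108} \approx 0.0015782$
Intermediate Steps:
$J{\left(l \right)} = \frac{l}{3}$ ($J{\left(l \right)} = l \frac{1}{3} = \frac{l}{3}$)
$I{\left(s \right)} = s \left(-2 + s^{2}\right)$ ($I{\left(s \right)} = \left(-2 + s^{2}\right) s = s \left(-2 + s^{2}\right)$)
$\frac{1}{I{\left(\left(-4\right) \left(-2\right) + J{\left(2 \right)} \right)}} = \frac{1}{\left(\left(-4\right) \left(-2\right) + \frac{1}{3} \cdot 2\right) \left(-2 + \left(\left(-4\right) \left(-2\right) + \frac{1}{3} \cdot 2\right)^{2}\right)} = \frac{1}{\left(8 + \frac{2}{3}\right) \left(-2 + \left(8 + \frac{2}{3}\right)^{2}\right)} = \frac{1}{\frac{26}{3} \left(-2 + \left(\frac{26}{3}\right)^{2}\right)} = \frac{1}{\frac{26}{3} \left(-2 + \frac{676}{9}\right)} = \frac{1}{\frac{26}{3} \cdot \frac{658}{9}} = \frac{1}{\frac{17108}{27}} = \frac{27}{17108}$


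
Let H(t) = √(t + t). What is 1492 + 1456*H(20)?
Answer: 1492 + 2912*√10 ≈ 10701.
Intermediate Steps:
H(t) = √2*√t (H(t) = √(2*t) = √2*√t)
1492 + 1456*H(20) = 1492 + 1456*(√2*√20) = 1492 + 1456*(√2*(2*√5)) = 1492 + 1456*(2*√10) = 1492 + 2912*√10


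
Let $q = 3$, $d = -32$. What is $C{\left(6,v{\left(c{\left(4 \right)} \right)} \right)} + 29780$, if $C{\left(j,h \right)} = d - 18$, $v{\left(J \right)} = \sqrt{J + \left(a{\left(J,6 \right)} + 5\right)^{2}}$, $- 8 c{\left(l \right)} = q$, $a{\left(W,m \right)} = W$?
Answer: $29730$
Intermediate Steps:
$c{\left(l \right)} = - \frac{3}{8}$ ($c{\left(l \right)} = \left(- \frac{1}{8}\right) 3 = - \frac{3}{8}$)
$v{\left(J \right)} = \sqrt{J + \left(5 + J\right)^{2}}$ ($v{\left(J \right)} = \sqrt{J + \left(J + 5\right)^{2}} = \sqrt{J + \left(5 + J\right)^{2}}$)
$C{\left(j,h \right)} = -50$ ($C{\left(j,h \right)} = -32 - 18 = -50$)
$C{\left(6,v{\left(c{\left(4 \right)} \right)} \right)} + 29780 = -50 + 29780 = 29730$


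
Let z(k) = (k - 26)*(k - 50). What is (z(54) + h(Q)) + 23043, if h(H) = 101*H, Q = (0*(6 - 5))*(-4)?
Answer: 23155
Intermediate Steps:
Q = 0 (Q = (0*1)*(-4) = 0*(-4) = 0)
z(k) = (-50 + k)*(-26 + k) (z(k) = (-26 + k)*(-50 + k) = (-50 + k)*(-26 + k))
(z(54) + h(Q)) + 23043 = ((1300 + 54**2 - 76*54) + 101*0) + 23043 = ((1300 + 2916 - 4104) + 0) + 23043 = (112 + 0) + 23043 = 112 + 23043 = 23155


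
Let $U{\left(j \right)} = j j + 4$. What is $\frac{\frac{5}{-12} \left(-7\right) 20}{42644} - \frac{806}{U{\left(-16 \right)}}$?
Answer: $- \frac{283153}{91380} \approx -3.0986$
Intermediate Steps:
$U{\left(j \right)} = 4 + j^{2}$ ($U{\left(j \right)} = j^{2} + 4 = 4 + j^{2}$)
$\frac{\frac{5}{-12} \left(-7\right) 20}{42644} - \frac{806}{U{\left(-16 \right)}} = \frac{\frac{5}{-12} \left(-7\right) 20}{42644} - \frac{806}{4 + \left(-16\right)^{2}} = 5 \left(- \frac{1}{12}\right) \left(-7\right) 20 \cdot \frac{1}{42644} - \frac{806}{4 + 256} = \left(- \frac{5}{12}\right) \left(-7\right) 20 \cdot \frac{1}{42644} - \frac{806}{260} = \frac{35}{12} \cdot 20 \cdot \frac{1}{42644} - \frac{31}{10} = \frac{175}{3} \cdot \frac{1}{42644} - \frac{31}{10} = \frac{25}{18276} - \frac{31}{10} = - \frac{283153}{91380}$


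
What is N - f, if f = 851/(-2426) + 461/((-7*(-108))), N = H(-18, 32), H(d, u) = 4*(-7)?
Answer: -25914299/917028 ≈ -28.259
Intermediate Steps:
H(d, u) = -28
N = -28
f = 237515/917028 (f = 851*(-1/2426) + 461/756 = -851/2426 + 461*(1/756) = -851/2426 + 461/756 = 237515/917028 ≈ 0.25901)
N - f = -28 - 1*237515/917028 = -28 - 237515/917028 = -25914299/917028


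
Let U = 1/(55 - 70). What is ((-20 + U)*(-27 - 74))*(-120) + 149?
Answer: -243059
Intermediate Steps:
U = -1/15 (U = 1/(-15) = -1/15 ≈ -0.066667)
((-20 + U)*(-27 - 74))*(-120) + 149 = ((-20 - 1/15)*(-27 - 74))*(-120) + 149 = -301/15*(-101)*(-120) + 149 = (30401/15)*(-120) + 149 = -243208 + 149 = -243059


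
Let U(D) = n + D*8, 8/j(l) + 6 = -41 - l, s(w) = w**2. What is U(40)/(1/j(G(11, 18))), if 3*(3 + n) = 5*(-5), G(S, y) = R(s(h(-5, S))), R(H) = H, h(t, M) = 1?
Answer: -463/9 ≈ -51.444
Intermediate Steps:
G(S, y) = 1 (G(S, y) = 1**2 = 1)
j(l) = 8/(-47 - l) (j(l) = 8/(-6 + (-41 - l)) = 8/(-47 - l))
n = -34/3 (n = -3 + (5*(-5))/3 = -3 + (1/3)*(-25) = -3 - 25/3 = -34/3 ≈ -11.333)
U(D) = -34/3 + 8*D (U(D) = -34/3 + D*8 = -34/3 + 8*D)
U(40)/(1/j(G(11, 18))) = (-34/3 + 8*40)/(1/(-8/(47 + 1))) = (-34/3 + 320)/(1/(-8/48)) = 926/(3*(1/(-8*1/48))) = 926/(3*(1/(-1/6))) = (926/3)/(-6) = (926/3)*(-1/6) = -463/9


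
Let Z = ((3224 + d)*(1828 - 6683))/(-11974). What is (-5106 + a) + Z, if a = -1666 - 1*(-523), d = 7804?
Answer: -10642293/5987 ≈ -1777.6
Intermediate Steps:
a = -1143 (a = -1666 + 523 = -1143)
Z = 26770470/5987 (Z = ((3224 + 7804)*(1828 - 6683))/(-11974) = (11028*(-4855))*(-1/11974) = -53540940*(-1/11974) = 26770470/5987 ≈ 4471.4)
(-5106 + a) + Z = (-5106 - 1143) + 26770470/5987 = -6249 + 26770470/5987 = -10642293/5987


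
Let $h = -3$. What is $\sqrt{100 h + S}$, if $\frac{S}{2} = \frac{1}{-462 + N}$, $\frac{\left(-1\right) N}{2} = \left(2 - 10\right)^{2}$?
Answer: $\frac{i \sqrt{26107795}}{295} \approx 17.321 i$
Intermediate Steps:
$N = -128$ ($N = - 2 \left(2 - 10\right)^{2} = - 2 \left(-8\right)^{2} = \left(-2\right) 64 = -128$)
$S = - \frac{1}{295}$ ($S = \frac{2}{-462 - 128} = \frac{2}{-590} = 2 \left(- \frac{1}{590}\right) = - \frac{1}{295} \approx -0.0033898$)
$\sqrt{100 h + S} = \sqrt{100 \left(-3\right) - \frac{1}{295}} = \sqrt{-300 - \frac{1}{295}} = \sqrt{- \frac{88501}{295}} = \frac{i \sqrt{26107795}}{295}$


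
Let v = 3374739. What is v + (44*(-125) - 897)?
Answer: 3368342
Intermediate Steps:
v + (44*(-125) - 897) = 3374739 + (44*(-125) - 897) = 3374739 + (-5500 - 897) = 3374739 - 6397 = 3368342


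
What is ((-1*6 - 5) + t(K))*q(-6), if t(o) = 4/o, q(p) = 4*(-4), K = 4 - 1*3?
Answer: 112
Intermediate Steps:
K = 1 (K = 4 - 3 = 1)
q(p) = -16
((-1*6 - 5) + t(K))*q(-6) = ((-1*6 - 5) + 4/1)*(-16) = ((-6 - 5) + 4*1)*(-16) = (-11 + 4)*(-16) = -7*(-16) = 112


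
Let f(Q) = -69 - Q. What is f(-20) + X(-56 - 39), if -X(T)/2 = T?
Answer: 141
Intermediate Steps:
X(T) = -2*T
f(-20) + X(-56 - 39) = (-69 - 1*(-20)) - 2*(-56 - 39) = (-69 + 20) - 2*(-95) = -49 + 190 = 141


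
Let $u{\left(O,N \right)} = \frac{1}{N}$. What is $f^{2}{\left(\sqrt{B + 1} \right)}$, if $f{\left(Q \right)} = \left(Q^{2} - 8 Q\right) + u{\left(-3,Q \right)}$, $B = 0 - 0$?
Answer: $36$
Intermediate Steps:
$B = 0$ ($B = 0 + 0 = 0$)
$f{\left(Q \right)} = \frac{1}{Q} + Q^{2} - 8 Q$ ($f{\left(Q \right)} = \left(Q^{2} - 8 Q\right) + \frac{1}{Q} = \frac{1}{Q} + Q^{2} - 8 Q$)
$f^{2}{\left(\sqrt{B + 1} \right)} = \left(\frac{1 + \left(\sqrt{0 + 1}\right)^{2} \left(-8 + \sqrt{0 + 1}\right)}{\sqrt{0 + 1}}\right)^{2} = \left(\frac{1 + \left(\sqrt{1}\right)^{2} \left(-8 + \sqrt{1}\right)}{\sqrt{1}}\right)^{2} = \left(\frac{1 + 1^{2} \left(-8 + 1\right)}{1}\right)^{2} = \left(1 \left(1 + 1 \left(-7\right)\right)\right)^{2} = \left(1 \left(1 - 7\right)\right)^{2} = \left(1 \left(-6\right)\right)^{2} = \left(-6\right)^{2} = 36$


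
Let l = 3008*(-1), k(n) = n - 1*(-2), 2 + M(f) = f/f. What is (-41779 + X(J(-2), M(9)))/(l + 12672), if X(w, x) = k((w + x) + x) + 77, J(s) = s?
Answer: -5213/1208 ≈ -4.3154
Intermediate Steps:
M(f) = -1 (M(f) = -2 + f/f = -2 + 1 = -1)
k(n) = 2 + n (k(n) = n + 2 = 2 + n)
l = -3008
X(w, x) = 79 + w + 2*x (X(w, x) = (2 + ((w + x) + x)) + 77 = (2 + (w + 2*x)) + 77 = (2 + w + 2*x) + 77 = 79 + w + 2*x)
(-41779 + X(J(-2), M(9)))/(l + 12672) = (-41779 + (79 - 2 + 2*(-1)))/(-3008 + 12672) = (-41779 + (79 - 2 - 2))/9664 = (-41779 + 75)*(1/9664) = -41704*1/9664 = -5213/1208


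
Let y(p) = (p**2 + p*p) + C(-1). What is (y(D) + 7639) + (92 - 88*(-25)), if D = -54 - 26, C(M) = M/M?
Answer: 22732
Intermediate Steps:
C(M) = 1
D = -80
y(p) = 1 + 2*p**2 (y(p) = (p**2 + p*p) + 1 = (p**2 + p**2) + 1 = 2*p**2 + 1 = 1 + 2*p**2)
(y(D) + 7639) + (92 - 88*(-25)) = ((1 + 2*(-80)**2) + 7639) + (92 - 88*(-25)) = ((1 + 2*6400) + 7639) + (92 + 2200) = ((1 + 12800) + 7639) + 2292 = (12801 + 7639) + 2292 = 20440 + 2292 = 22732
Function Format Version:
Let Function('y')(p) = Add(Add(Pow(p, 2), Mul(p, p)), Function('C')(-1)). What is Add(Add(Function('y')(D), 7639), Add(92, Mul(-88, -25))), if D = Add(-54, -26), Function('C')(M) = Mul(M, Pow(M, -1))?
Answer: 22732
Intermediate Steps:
Function('C')(M) = 1
D = -80
Function('y')(p) = Add(1, Mul(2, Pow(p, 2))) (Function('y')(p) = Add(Add(Pow(p, 2), Mul(p, p)), 1) = Add(Add(Pow(p, 2), Pow(p, 2)), 1) = Add(Mul(2, Pow(p, 2)), 1) = Add(1, Mul(2, Pow(p, 2))))
Add(Add(Function('y')(D), 7639), Add(92, Mul(-88, -25))) = Add(Add(Add(1, Mul(2, Pow(-80, 2))), 7639), Add(92, Mul(-88, -25))) = Add(Add(Add(1, Mul(2, 6400)), 7639), Add(92, 2200)) = Add(Add(Add(1, 12800), 7639), 2292) = Add(Add(12801, 7639), 2292) = Add(20440, 2292) = 22732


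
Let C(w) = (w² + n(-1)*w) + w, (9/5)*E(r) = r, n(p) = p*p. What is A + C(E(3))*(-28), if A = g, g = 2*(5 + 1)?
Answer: -1432/9 ≈ -159.11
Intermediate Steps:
n(p) = p²
E(r) = 5*r/9
g = 12 (g = 2*6 = 12)
A = 12
C(w) = w² + 2*w (C(w) = (w² + (-1)²*w) + w = (w² + 1*w) + w = (w² + w) + w = (w + w²) + w = w² + 2*w)
A + C(E(3))*(-28) = 12 + (((5/9)*3)*(2 + (5/9)*3))*(-28) = 12 + (5*(2 + 5/3)/3)*(-28) = 12 + ((5/3)*(11/3))*(-28) = 12 + (55/9)*(-28) = 12 - 1540/9 = -1432/9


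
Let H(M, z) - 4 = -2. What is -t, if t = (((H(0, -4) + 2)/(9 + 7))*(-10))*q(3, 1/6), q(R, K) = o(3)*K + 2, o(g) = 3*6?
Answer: 25/2 ≈ 12.500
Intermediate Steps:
H(M, z) = 2 (H(M, z) = 4 - 2 = 2)
o(g) = 18
q(R, K) = 2 + 18*K (q(R, K) = 18*K + 2 = 2 + 18*K)
t = -25/2 (t = (((2 + 2)/(9 + 7))*(-10))*(2 + 18/6) = ((4/16)*(-10))*(2 + 18*(1/6)) = ((4*(1/16))*(-10))*(2 + 3) = ((1/4)*(-10))*5 = -5/2*5 = -25/2 ≈ -12.500)
-t = -1*(-25/2) = 25/2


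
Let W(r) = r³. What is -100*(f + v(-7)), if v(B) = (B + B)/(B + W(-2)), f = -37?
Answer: 10820/3 ≈ 3606.7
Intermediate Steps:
v(B) = 2*B/(-8 + B) (v(B) = (B + B)/(B + (-2)³) = (2*B)/(B - 8) = (2*B)/(-8 + B) = 2*B/(-8 + B))
-100*(f + v(-7)) = -100*(-37 + 2*(-7)/(-8 - 7)) = -100*(-37 + 2*(-7)/(-15)) = -100*(-37 + 2*(-7)*(-1/15)) = -100*(-37 + 14/15) = -100*(-541/15) = 10820/3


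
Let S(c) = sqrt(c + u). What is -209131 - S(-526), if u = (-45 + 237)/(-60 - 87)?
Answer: -209131 - I*sqrt(25838)/7 ≈ -2.0913e+5 - 22.963*I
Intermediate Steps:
u = -64/49 (u = 192/(-147) = 192*(-1/147) = -64/49 ≈ -1.3061)
S(c) = sqrt(-64/49 + c) (S(c) = sqrt(c - 64/49) = sqrt(-64/49 + c))
-209131 - S(-526) = -209131 - sqrt(-64 + 49*(-526))/7 = -209131 - sqrt(-64 - 25774)/7 = -209131 - sqrt(-25838)/7 = -209131 - I*sqrt(25838)/7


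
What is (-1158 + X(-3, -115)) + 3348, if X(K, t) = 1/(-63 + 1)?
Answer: 135779/62 ≈ 2190.0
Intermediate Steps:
X(K, t) = -1/62 (X(K, t) = 1/(-62) = -1/62)
(-1158 + X(-3, -115)) + 3348 = (-1158 - 1/62) + 3348 = -71797/62 + 3348 = 135779/62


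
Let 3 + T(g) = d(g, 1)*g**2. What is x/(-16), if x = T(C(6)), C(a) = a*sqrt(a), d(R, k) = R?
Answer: 3/16 - 81*sqrt(6) ≈ -198.22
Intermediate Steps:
C(a) = a**(3/2)
T(g) = -3 + g**3 (T(g) = -3 + g*g**2 = -3 + g**3)
x = -3 + 1296*sqrt(6) (x = -3 + (6**(3/2))**3 = -3 + (6*sqrt(6))**3 = -3 + 1296*sqrt(6) ≈ 3171.5)
x/(-16) = (-3 + 1296*sqrt(6))/(-16) = -(-3 + 1296*sqrt(6))/16 = 3/16 - 81*sqrt(6)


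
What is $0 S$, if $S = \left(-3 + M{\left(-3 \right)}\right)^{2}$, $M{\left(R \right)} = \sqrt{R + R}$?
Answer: $0$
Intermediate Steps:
$M{\left(R \right)} = \sqrt{2} \sqrt{R}$ ($M{\left(R \right)} = \sqrt{2 R} = \sqrt{2} \sqrt{R}$)
$S = \left(-3 + i \sqrt{6}\right)^{2}$ ($S = \left(-3 + \sqrt{2} \sqrt{-3}\right)^{2} = \left(-3 + \sqrt{2} i \sqrt{3}\right)^{2} = \left(-3 + i \sqrt{6}\right)^{2} \approx 3.0 - 14.697 i$)
$0 S = 0 \left(3 - i \sqrt{6}\right)^{2} = 0$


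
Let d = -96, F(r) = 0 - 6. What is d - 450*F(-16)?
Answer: 2604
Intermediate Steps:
F(r) = -6
d - 450*F(-16) = -96 - 450*(-6) = -96 + 2700 = 2604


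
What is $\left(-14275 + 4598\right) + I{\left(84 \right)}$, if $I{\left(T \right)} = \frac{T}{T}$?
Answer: $-9676$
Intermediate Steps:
$I{\left(T \right)} = 1$
$\left(-14275 + 4598\right) + I{\left(84 \right)} = \left(-14275 + 4598\right) + 1 = -9677 + 1 = -9676$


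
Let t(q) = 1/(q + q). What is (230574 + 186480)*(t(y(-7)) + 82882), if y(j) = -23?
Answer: 795023992917/23 ≈ 3.4566e+10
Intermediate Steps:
t(q) = 1/(2*q)
(230574 + 186480)*(t(y(-7)) + 82882) = (230574 + 186480)*((½)/(-23) + 82882) = 417054*((½)*(-1/23) + 82882) = 417054*(-1/46 + 82882) = 417054*(3812571/46) = 795023992917/23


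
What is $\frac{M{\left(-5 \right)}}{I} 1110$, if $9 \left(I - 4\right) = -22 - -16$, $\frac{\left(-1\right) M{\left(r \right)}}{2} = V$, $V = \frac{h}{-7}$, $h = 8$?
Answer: $\frac{5328}{7} \approx 761.14$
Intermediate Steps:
$V = - \frac{8}{7}$ ($V = \frac{8}{-7} = 8 \left(- \frac{1}{7}\right) = - \frac{8}{7} \approx -1.1429$)
$M{\left(r \right)} = \frac{16}{7}$ ($M{\left(r \right)} = \left(-2\right) \left(- \frac{8}{7}\right) = \frac{16}{7}$)
$I = \frac{10}{3}$ ($I = 4 + \frac{-22 - -16}{9} = 4 + \frac{-22 + 16}{9} = 4 + \frac{1}{9} \left(-6\right) = 4 - \frac{2}{3} = \frac{10}{3} \approx 3.3333$)
$\frac{M{\left(-5 \right)}}{I} 1110 = \frac{16}{7 \cdot \frac{10}{3}} \cdot 1110 = \frac{16}{7} \cdot \frac{3}{10} \cdot 1110 = \frac{24}{35} \cdot 1110 = \frac{5328}{7}$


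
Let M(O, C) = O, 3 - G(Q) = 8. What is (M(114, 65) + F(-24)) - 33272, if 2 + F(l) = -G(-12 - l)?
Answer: -33155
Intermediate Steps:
G(Q) = -5 (G(Q) = 3 - 1*8 = 3 - 8 = -5)
F(l) = 3 (F(l) = -2 - 1*(-5) = -2 + 5 = 3)
(M(114, 65) + F(-24)) - 33272 = (114 + 3) - 33272 = 117 - 33272 = -33155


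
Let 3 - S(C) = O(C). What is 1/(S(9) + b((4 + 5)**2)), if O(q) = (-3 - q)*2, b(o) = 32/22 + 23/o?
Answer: 891/25606 ≈ 0.034797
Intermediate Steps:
b(o) = 16/11 + 23/o (b(o) = 32*(1/22) + 23/o = 16/11 + 23/o)
O(q) = -6 - 2*q
S(C) = 9 + 2*C (S(C) = 3 - (-6 - 2*C) = 3 + (6 + 2*C) = 9 + 2*C)
1/(S(9) + b((4 + 5)**2)) = 1/((9 + 2*9) + (16/11 + 23/((4 + 5)**2))) = 1/((9 + 18) + (16/11 + 23/(9**2))) = 1/(27 + (16/11 + 23/81)) = 1/(27 + 1549/891) = 1/(25606/891) = 891/25606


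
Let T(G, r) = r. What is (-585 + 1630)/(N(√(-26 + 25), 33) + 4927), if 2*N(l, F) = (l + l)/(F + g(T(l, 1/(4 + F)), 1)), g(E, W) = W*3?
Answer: 1334546928/6292165277 - 7524*I/6292165277 ≈ 0.2121 - 1.1958e-6*I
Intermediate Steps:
g(E, W) = 3*W
N(l, F) = l/(3 + F) (N(l, F) = ((l + l)/(F + 3*1))/2 = ((2*l)/(F + 3))/2 = ((2*l)/(3 + F))/2 = (2*l/(3 + F))/2 = l/(3 + F))
(-585 + 1630)/(N(√(-26 + 25), 33) + 4927) = (-585 + 1630)/(√(-26 + 25)/(3 + 33) + 4927) = 1045/(√(-1)/36 + 4927) = 1045/(I*(1/36) + 4927) = 1045/(I/36 + 4927) = 1045/(4927 + I/36) = 1045*(1296*(4927 - I/36)/31460826385) = 270864*(4927 - I/36)/6292165277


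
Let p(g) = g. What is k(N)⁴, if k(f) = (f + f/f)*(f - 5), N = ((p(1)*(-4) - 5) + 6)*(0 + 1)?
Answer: 65536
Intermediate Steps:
N = -3 (N = ((1*(-4) - 5) + 6)*(0 + 1) = ((-4 - 5) + 6)*1 = (-9 + 6)*1 = -3*1 = -3)
k(f) = (1 + f)*(-5 + f) (k(f) = (f + 1)*(-5 + f) = (1 + f)*(-5 + f))
k(N)⁴ = (-5 + (-3)² - 4*(-3))⁴ = (-5 + 9 + 12)⁴ = 16⁴ = 65536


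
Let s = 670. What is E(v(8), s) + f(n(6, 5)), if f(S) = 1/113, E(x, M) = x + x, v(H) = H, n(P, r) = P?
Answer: 1809/113 ≈ 16.009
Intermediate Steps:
E(x, M) = 2*x
f(S) = 1/113
E(v(8), s) + f(n(6, 5)) = 2*8 + 1/113 = 16 + 1/113 = 1809/113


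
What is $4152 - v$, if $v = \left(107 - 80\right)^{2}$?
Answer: $3423$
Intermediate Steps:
$v = 729$ ($v = 27^{2} = 729$)
$4152 - v = 4152 - 729 = 3423$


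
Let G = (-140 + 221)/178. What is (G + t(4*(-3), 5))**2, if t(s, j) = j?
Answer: 942841/31684 ≈ 29.758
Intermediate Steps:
G = 81/178 (G = 81*(1/178) = 81/178 ≈ 0.45506)
(G + t(4*(-3), 5))**2 = (81/178 + 5)**2 = (971/178)**2 = 942841/31684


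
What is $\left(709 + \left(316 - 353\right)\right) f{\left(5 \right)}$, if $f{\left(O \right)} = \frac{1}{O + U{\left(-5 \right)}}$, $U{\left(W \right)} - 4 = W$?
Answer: $168$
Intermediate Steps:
$U{\left(W \right)} = 4 + W$
$f{\left(O \right)} = \frac{1}{-1 + O}$ ($f{\left(O \right)} = \frac{1}{O + \left(4 - 5\right)} = \frac{1}{O - 1} = \frac{1}{-1 + O}$)
$\left(709 + \left(316 - 353\right)\right) f{\left(5 \right)} = \frac{709 + \left(316 - 353\right)}{-1 + 5} = \frac{709 - 37}{4} = 672 \cdot \frac{1}{4} = 168$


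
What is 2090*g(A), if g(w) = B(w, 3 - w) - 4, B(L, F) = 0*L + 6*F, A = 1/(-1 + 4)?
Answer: 25080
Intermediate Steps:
A = 1/3 ≈ 0.33333
B(L, F) = 6*F (B(L, F) = 0 + 6*F = 6*F)
g(w) = 14 - 6*w (g(w) = 6*(3 - w) - 4 = (18 - 6*w) - 4 = 14 - 6*w)
2090*g(A) = 2090*(14 - 6*1/3) = 2090*(14 - 2) = 2090*12 = 25080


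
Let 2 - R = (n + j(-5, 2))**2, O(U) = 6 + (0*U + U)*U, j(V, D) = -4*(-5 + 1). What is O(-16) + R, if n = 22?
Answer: -1180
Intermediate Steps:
j(V, D) = 16 (j(V, D) = -4*(-4) = 16)
O(U) = 6 + U**2 (O(U) = 6 + (0 + U)*U = 6 + U*U = 6 + U**2)
R = -1442 (R = 2 - (22 + 16)**2 = 2 - 1*38**2 = 2 - 1*1444 = 2 - 1444 = -1442)
O(-16) + R = (6 + (-16)**2) - 1442 = (6 + 256) - 1442 = 262 - 1442 = -1180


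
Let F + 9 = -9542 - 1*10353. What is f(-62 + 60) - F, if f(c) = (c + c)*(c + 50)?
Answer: 19712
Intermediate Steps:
f(c) = 2*c*(50 + c) (f(c) = (2*c)*(50 + c) = 2*c*(50 + c))
F = -19904 (F = -9 + (-9542 - 1*10353) = -9 + (-9542 - 10353) = -9 - 19895 = -19904)
f(-62 + 60) - F = 2*(-62 + 60)*(50 + (-62 + 60)) - 1*(-19904) = 2*(-2)*(50 - 2) + 19904 = 2*(-2)*48 + 19904 = -192 + 19904 = 19712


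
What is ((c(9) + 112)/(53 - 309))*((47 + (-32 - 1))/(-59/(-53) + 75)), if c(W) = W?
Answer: -44891/516352 ≈ -0.086939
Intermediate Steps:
((c(9) + 112)/(53 - 309))*((47 + (-32 - 1))/(-59/(-53) + 75)) = ((9 + 112)/(53 - 309))*((47 + (-32 - 1))/(-59/(-53) + 75)) = (121/(-256))*((47 - 33)/(-59*(-1/53) + 75)) = (121*(-1/256))*(14/(59/53 + 75)) = -847/(128*4034/53) = -847*53/(128*4034) = -121/256*371/2017 = -44891/516352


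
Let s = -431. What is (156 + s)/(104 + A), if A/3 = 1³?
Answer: -275/107 ≈ -2.5701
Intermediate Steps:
A = 3 (A = 3*1³ = 3*1 = 3)
(156 + s)/(104 + A) = (156 - 431)/(104 + 3) = -275/107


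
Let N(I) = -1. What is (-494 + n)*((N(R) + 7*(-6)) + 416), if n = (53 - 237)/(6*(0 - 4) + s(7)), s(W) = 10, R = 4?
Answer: -1255518/7 ≈ -1.7936e+5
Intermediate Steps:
n = 92/7 (n = (53 - 237)/(6*(0 - 4) + 10) = -184/(6*(-4) + 10) = -184/(-24 + 10) = -184/(-14) = -184*(-1/14) = 92/7 ≈ 13.143)
(-494 + n)*((N(R) + 7*(-6)) + 416) = (-494 + 92/7)*((-1 + 7*(-6)) + 416) = -3366*((-1 - 42) + 416)/7 = -3366*(-43 + 416)/7 = -3366/7*373 = -1255518/7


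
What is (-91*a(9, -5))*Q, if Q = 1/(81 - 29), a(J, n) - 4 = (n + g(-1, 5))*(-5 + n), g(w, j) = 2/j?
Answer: -175/2 ≈ -87.500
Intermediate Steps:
a(J, n) = 4 + (-5 + n)*(⅖ + n) (a(J, n) = 4 + (n + 2/5)*(-5 + n) = 4 + (n + 2*(⅕))*(-5 + n) = 4 + (n + ⅖)*(-5 + n) = 4 + (⅖ + n)*(-5 + n) = 4 + (-5 + n)*(⅖ + n))
Q = 1/52 ≈ 0.019231
(-91*a(9, -5))*Q = -91*(2 + (-5)² - 23/5*(-5))*(1/52) = -91*(2 + 25 + 23)*(1/52) = -91*50*(1/52) = -4550*1/52 = -175/2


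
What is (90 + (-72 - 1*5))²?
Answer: 169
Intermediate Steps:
(90 + (-72 - 1*5))² = (90 + (-72 - 5))² = (90 - 77)² = 13² = 169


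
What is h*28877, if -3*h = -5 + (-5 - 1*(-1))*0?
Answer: 144385/3 ≈ 48128.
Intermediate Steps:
h = 5/3 (h = -(-5 + (-5 - 1*(-1))*0)/3 = -(-5 + (-5 + 1)*0)/3 = -(-5 - 4*0)/3 = -(-5 + 0)/3 = -⅓*(-5) = 5/3 ≈ 1.6667)
h*28877 = (5/3)*28877 = 144385/3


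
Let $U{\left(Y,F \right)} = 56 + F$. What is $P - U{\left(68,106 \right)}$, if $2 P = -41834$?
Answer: $-21079$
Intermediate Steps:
$P = -20917$ ($P = \frac{1}{2} \left(-41834\right) = -20917$)
$P - U{\left(68,106 \right)} = -20917 - \left(56 + 106\right) = -20917 - 162 = -21079$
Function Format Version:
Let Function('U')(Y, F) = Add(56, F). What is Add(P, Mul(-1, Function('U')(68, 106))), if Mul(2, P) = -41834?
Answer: -21079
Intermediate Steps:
P = -20917 (P = Mul(Rational(1, 2), -41834) = -20917)
Add(P, Mul(-1, Function('U')(68, 106))) = Add(-20917, Mul(-1, Add(56, 106))) = Add(-20917, Mul(-1, 162)) = Add(-20917, -162) = -21079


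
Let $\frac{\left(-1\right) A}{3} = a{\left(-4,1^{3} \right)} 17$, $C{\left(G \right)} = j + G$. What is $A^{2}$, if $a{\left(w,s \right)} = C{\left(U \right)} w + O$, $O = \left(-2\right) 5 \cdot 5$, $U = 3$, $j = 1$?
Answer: $11329956$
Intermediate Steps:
$C{\left(G \right)} = 1 + G$
$O = -50$ ($O = \left(-10\right) 5 = -50$)
$a{\left(w,s \right)} = -50 + 4 w$ ($a{\left(w,s \right)} = \left(1 + 3\right) w - 50 = 4 w - 50 = -50 + 4 w$)
$A = 3366$ ($A = - 3 \left(-50 + 4 \left(-4\right)\right) 17 = - 3 \left(-50 - 16\right) 17 = - 3 \left(\left(-66\right) 17\right) = \left(-3\right) \left(-1122\right) = 3366$)
$A^{2} = 3366^{2} = 11329956$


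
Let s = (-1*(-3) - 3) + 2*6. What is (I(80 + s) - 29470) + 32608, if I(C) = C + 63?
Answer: 3293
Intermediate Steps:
s = 12 (s = (3 - 3) + 12 = 0 + 12 = 12)
I(C) = 63 + C
(I(80 + s) - 29470) + 32608 = ((63 + (80 + 12)) - 29470) + 32608 = ((63 + 92) - 29470) + 32608 = (155 - 29470) + 32608 = -29315 + 32608 = 3293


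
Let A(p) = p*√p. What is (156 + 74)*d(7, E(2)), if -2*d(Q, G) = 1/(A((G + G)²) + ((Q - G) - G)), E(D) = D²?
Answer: -115/511 ≈ -0.22505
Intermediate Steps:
A(p) = p^(3/2)
d(Q, G) = -1/(2*(Q - 2*G + 8*(G²)^(3/2))) (d(Q, G) = -1/(2*(((G + G)²)^(3/2) + ((Q - G) - G))) = -1/(2*(((2*G)²)^(3/2) + (Q - 2*G))) = -1/(2*((4*G²)^(3/2) + (Q - 2*G))) = -1/(2*(8*(G²)^(3/2) + (Q - 2*G))) = -1/(2*(Q - 2*G + 8*(G²)^(3/2))))
(156 + 74)*d(7, E(2)) = (156 + 74)*(1/(2*(-1*7 - 8*((2²)²)^(3/2) + 2*2²))) = 230*(1/(2*(-7 - 8*(4²)^(3/2) + 2*4))) = 230*(1/(2*(-7 - 8*16^(3/2) + 8))) = 230*(1/(2*(-7 - 8*64 + 8))) = 230*(1/(2*(-7 - 512 + 8))) = 230*((½)/(-511)) = 230*((½)*(-1/511)) = 230*(-1/1022) = -115/511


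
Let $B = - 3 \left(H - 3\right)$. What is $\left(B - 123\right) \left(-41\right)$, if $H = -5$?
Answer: $4059$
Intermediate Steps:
$B = 24$ ($B = - 3 \left(-5 - 3\right) = \left(-3\right) \left(-8\right) = 24$)
$\left(B - 123\right) \left(-41\right) = \left(24 - 123\right) \left(-41\right) = \left(-99\right) \left(-41\right) = 4059$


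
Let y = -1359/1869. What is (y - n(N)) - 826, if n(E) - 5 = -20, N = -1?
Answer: -505706/623 ≈ -811.73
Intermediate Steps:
y = -453/623 (y = -1359*1/1869 = -453/623 ≈ -0.72713)
n(E) = -15 (n(E) = 5 - 20 = -15)
(y - n(N)) - 826 = (-453/623 - 1*(-15)) - 826 = (-453/623 + 15) - 826 = 8892/623 - 826 = -505706/623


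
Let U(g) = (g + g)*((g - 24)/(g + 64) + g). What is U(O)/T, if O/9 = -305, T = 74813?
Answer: 40387602240/200573653 ≈ 201.36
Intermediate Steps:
O = -2745 (O = 9*(-305) = -2745)
U(g) = 2*g*(g + (-24 + g)/(64 + g)) (U(g) = (2*g)*((-24 + g)/(64 + g) + g) = (2*g)*(g + (-24 + g)/(64 + g)) = 2*g*(g + (-24 + g)/(64 + g)))
U(O)/T = (2*(-2745)*(-24 + (-2745)**2 + 65*(-2745))/(64 - 2745))/74813 = (2*(-2745)*(-24 + 7535025 - 178425)/(-2681))*(1/74813) = (2*(-2745)*(-1/2681)*7356576)*(1/74813) = (40387602240/2681)*(1/74813) = 40387602240/200573653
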